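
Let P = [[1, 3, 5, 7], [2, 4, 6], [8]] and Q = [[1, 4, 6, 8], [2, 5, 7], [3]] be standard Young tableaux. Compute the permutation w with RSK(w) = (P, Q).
8 2 1 4 3 6 5 7

Reverse the RSK construction: for i from n down to 1, find the cell of Q containing i, remove the entry at that cell from P, and reverse-bump it up through P; the value ejected from row 1 is w(i).

Step i=8: Q has 8 at row 1, column 4; remove that cell from P, ejecting 7. So w(8) = 7. P is now [[1, 3, 5], [2, 4, 6], [8]].
Step i=7: Q has 7 at row 2, column 3; remove 6 from row 2 of P and reverse-bump: 6 enters row 1 and ejects 5. So w(7) = 5. P is now [[1, 3, 6], [2, 4], [8]].
Step i=6: Q has 6 at row 1, column 3; remove that cell from P, ejecting 6. So w(6) = 6. P is now [[1, 3], [2, 4], [8]].
Step i=5: Q has 5 at row 2, column 2; remove 4 from row 2 of P and reverse-bump: 4 enters row 1 and ejects 3. So w(5) = 3. P is now [[1, 4], [2], [8]].
Step i=4: Q has 4 at row 1, column 2; remove that cell from P, ejecting 4. So w(4) = 4. P is now [[1], [2], [8]].
Step i=3: Q has 3 at row 3, column 1; remove 8 from row 3 of P and reverse-bump: 8 enters row 2 and ejects 2; 2 enters row 1 and ejects 1. So w(3) = 1. P is now [[2], [8]].
Step i=2: Q has 2 at row 2, column 1; remove 8 from row 2 of P and reverse-bump: 8 enters row 1 and ejects 2. So w(2) = 2. P is now [[8]].
Step i=1: Q has 1 at row 1, column 1; remove that cell from P, ejecting 8. So w(1) = 8. P is now [].

So w = 8 2 1 4 3 6 5 7.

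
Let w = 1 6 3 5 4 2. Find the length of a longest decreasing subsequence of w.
4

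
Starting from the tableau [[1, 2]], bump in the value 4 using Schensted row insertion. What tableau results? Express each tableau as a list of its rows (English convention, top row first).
[[1, 2, 4]]

4 is larger than every entry of row 1, so it is appended to row 1. The new tableau is [[1, 2, 4]].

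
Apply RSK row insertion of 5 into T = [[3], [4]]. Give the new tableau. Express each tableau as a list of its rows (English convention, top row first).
[[3, 5], [4]]

5 is larger than every entry of row 1, so it is appended to row 1. The new tableau is [[3, 5], [4]].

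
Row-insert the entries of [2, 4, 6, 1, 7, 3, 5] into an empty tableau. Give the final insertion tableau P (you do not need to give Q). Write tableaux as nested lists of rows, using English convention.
P = [[1, 3, 5, 7], [2, 4, 6]]

Insert 2: appended to row 1. P = [[2]].
Insert 4: appended to row 1. P = [[2, 4]].
Insert 6: appended to row 1. P = [[2, 4, 6]].
Insert 1: 1 bumps 2 from row 1; 2 starts row 2. P = [[1, 4, 6], [2]].
Insert 7: appended to row 1. P = [[1, 4, 6, 7], [2]].
Insert 3: 3 bumps 4 from row 1; 4 appends to row 2. P = [[1, 3, 6, 7], [2, 4]].
Insert 5: 5 bumps 6 from row 1; 6 appends to row 2. P = [[1, 3, 5, 7], [2, 4, 6]].

So P = [[1, 3, 5, 7], [2, 4, 6]].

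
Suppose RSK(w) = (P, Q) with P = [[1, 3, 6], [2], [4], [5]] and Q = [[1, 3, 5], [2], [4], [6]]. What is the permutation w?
Reverse RSK: for i = n, n-1, ..., 1, locate i in Q, remove the corresponding corner cell from P, and reverse-bump its entry up through P; the value ejected from row 1 is w(i).

So w = 5 2 4 3 6 1.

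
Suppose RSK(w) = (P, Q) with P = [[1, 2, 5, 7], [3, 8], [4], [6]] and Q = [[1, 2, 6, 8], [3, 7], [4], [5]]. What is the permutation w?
Reverse the RSK construction: for i from n down to 1, find the cell of Q containing i, remove the entry at that cell from P, and reverse-bump it up through P; the value ejected from row 1 is w(i).

Step i=8: Q has 8 at row 1, column 4; remove that cell from P, ejecting 7. So w(8) = 7. P is now [[1, 2, 5], [3, 8], [4], [6]].
Step i=7: Q has 7 at row 2, column 2; remove 8 from row 2 of P and reverse-bump: 8 enters row 1 and ejects 5. So w(7) = 5. P is now [[1, 2, 8], [3], [4], [6]].
Step i=6: Q has 6 at row 1, column 3; remove that cell from P, ejecting 8. So w(6) = 8. P is now [[1, 2], [3], [4], [6]].
Step i=5: Q has 5 at row 4, column 1; remove 6 from row 4 of P and reverse-bump: 6 enters row 3 and ejects 4; 4 enters row 2 and ejects 3; 3 enters row 1 and ejects 2. So w(5) = 2. P is now [[1, 3], [4], [6]].
Step i=4: Q has 4 at row 3, column 1; remove 6 from row 3 of P and reverse-bump: 6 enters row 2 and ejects 4; 4 enters row 1 and ejects 3. So w(4) = 3. P is now [[1, 4], [6]].
Step i=3: Q has 3 at row 2, column 1; remove 6 from row 2 of P and reverse-bump: 6 enters row 1 and ejects 4. So w(3) = 4. P is now [[1, 6]].
Step i=2: Q has 2 at row 1, column 2; remove that cell from P, ejecting 6. So w(2) = 6. P is now [[1]].
Step i=1: Q has 1 at row 1, column 1; remove that cell from P, ejecting 1. So w(1) = 1. P is now [].

So w = 1 6 4 3 2 8 5 7.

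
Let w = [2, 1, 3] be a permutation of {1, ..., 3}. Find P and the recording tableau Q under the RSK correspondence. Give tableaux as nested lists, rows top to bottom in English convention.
P = [[1, 3], [2]], Q = [[1, 3], [2]]

Insert each entry of the permutation into P by Schensted row insertion, recording in Q the position of each new cell.

Insert 2: appended to row 1. P = [[2]].
Insert 1: 1 bumps 2 from row 1; 2 starts row 2. P = [[1], [2]].
Insert 3: appended to row 1. P = [[1, 3], [2]].

So P = [[1, 3], [2]], Q = [[1, 3], [2]].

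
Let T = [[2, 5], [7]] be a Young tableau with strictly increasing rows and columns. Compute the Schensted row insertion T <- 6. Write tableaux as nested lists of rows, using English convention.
[[2, 5, 6], [7]]

6 is larger than every entry of row 1, so it is appended to row 1. The new tableau is [[2, 5, 6], [7]].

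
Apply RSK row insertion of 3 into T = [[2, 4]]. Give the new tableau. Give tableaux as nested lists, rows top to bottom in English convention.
[[2, 3], [4]]

In row 1, 3 replaces 4 (the leftmost entry greater than 3); 4 is bumped to row 2. 4 starts a new row 2. The new tableau is [[2, 3], [4]].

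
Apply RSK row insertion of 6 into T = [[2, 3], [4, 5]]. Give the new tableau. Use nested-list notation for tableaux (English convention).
6 is larger than every entry of row 1, so it is appended to row 1. The new tableau is [[2, 3, 6], [4, 5]].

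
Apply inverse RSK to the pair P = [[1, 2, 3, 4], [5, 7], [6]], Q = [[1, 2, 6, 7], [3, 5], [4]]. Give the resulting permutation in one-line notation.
6 7 5 1 2 3 4

Reverse the RSK construction: for i from n down to 1, find the cell of Q containing i, remove the entry at that cell from P, and reverse-bump it up through P; the value ejected from row 1 is w(i).

Step i=7: Q has 7 at row 1, column 4; remove that cell from P, ejecting 4. So w(7) = 4. P is now [[1, 2, 3], [5, 7], [6]].
Step i=6: Q has 6 at row 1, column 3; remove that cell from P, ejecting 3. So w(6) = 3. P is now [[1, 2], [5, 7], [6]].
Step i=5: Q has 5 at row 2, column 2; remove 7 from row 2 of P and reverse-bump: 7 enters row 1 and ejects 2. So w(5) = 2. P is now [[1, 7], [5], [6]].
Step i=4: Q has 4 at row 3, column 1; remove 6 from row 3 of P and reverse-bump: 6 enters row 2 and ejects 5; 5 enters row 1 and ejects 1. So w(4) = 1. P is now [[5, 7], [6]].
Step i=3: Q has 3 at row 2, column 1; remove 6 from row 2 of P and reverse-bump: 6 enters row 1 and ejects 5. So w(3) = 5. P is now [[6, 7]].
Step i=2: Q has 2 at row 1, column 2; remove that cell from P, ejecting 7. So w(2) = 7. P is now [[6]].
Step i=1: Q has 1 at row 1, column 1; remove that cell from P, ejecting 6. So w(1) = 6. P is now [].

So w = 6 7 5 1 2 3 4.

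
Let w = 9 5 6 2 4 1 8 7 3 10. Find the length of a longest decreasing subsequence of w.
4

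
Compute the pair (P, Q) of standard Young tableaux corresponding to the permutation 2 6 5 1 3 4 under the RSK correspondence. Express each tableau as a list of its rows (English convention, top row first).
Insert each entry of the permutation into P by Schensted row insertion, recording in Q the position of each new cell.

After inserting 2: P = [[2]].
After inserting 6: P = [[2, 6]].
After inserting 5: P = [[2, 5], [6]].
After inserting 1: P = [[1, 5], [2], [6]].
After inserting 3: P = [[1, 3], [2, 5], [6]].
After inserting 4: P = [[1, 3, 4], [2, 5], [6]].

So P = [[1, 3, 4], [2, 5], [6]], Q = [[1, 2, 6], [3, 5], [4]].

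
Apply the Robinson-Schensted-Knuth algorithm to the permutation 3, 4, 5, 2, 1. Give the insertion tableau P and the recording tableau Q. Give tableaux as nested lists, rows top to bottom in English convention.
P = [[1, 4, 5], [2], [3]], Q = [[1, 2, 3], [4], [5]]

Insert each entry of the permutation into P by Schensted row insertion, recording in Q the position of each new cell.

After inserting 3: P = [[3]].
After inserting 4: P = [[3, 4]].
After inserting 5: P = [[3, 4, 5]].
After inserting 2: P = [[2, 4, 5], [3]].
After inserting 1: P = [[1, 4, 5], [2], [3]].

So P = [[1, 4, 5], [2], [3]], Q = [[1, 2, 3], [4], [5]].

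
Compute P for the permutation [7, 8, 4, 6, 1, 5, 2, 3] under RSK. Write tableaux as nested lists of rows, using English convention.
P = [[1, 2, 3], [4, 5], [6, 8], [7]]

Insert 7: appended to row 1. P = [[7]].
Insert 8: appended to row 1. P = [[7, 8]].
Insert 4: 4 bumps 7 from row 1; 7 starts row 2. P = [[4, 8], [7]].
Insert 6: 6 bumps 8 from row 1; 8 appends to row 2. P = [[4, 6], [7, 8]].
Insert 1: 1 bumps 4 from row 1; 4 bumps 7 from row 2; 7 starts row 3. P = [[1, 6], [4, 8], [7]].
Insert 5: 5 bumps 6 from row 1; 6 bumps 8 from row 2; 8 appends to row 3. P = [[1, 5], [4, 6], [7, 8]].
Insert 2: 2 bumps 5 from row 1; 5 bumps 6 from row 2; 6 bumps 7 from row 3; 7 starts row 4. P = [[1, 2], [4, 5], [6, 8], [7]].
Insert 3: appended to row 1. P = [[1, 2, 3], [4, 5], [6, 8], [7]].

So P = [[1, 2, 3], [4, 5], [6, 8], [7]].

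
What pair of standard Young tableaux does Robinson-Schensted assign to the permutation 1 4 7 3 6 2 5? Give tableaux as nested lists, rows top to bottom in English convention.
P = [[1, 2, 5], [3, 6], [4, 7]], Q = [[1, 2, 3], [4, 5], [6, 7]]

Insert each entry of the permutation into P by Schensted row insertion, recording in Q the position of each new cell.

Insert 1: appended to row 1. P = [[1]], Q = [[1]].
Insert 4: appended to row 1. P = [[1, 4]], Q = [[1, 2]].
Insert 7: appended to row 1. P = [[1, 4, 7]], Q = [[1, 2, 3]].
Insert 3: 3 bumps 4 from row 1; 4 starts row 2. P = [[1, 3, 7], [4]], Q = [[1, 2, 3], [4]].
Insert 6: 6 bumps 7 from row 1; 7 appends to row 2. P = [[1, 3, 6], [4, 7]], Q = [[1, 2, 3], [4, 5]].
Insert 2: 2 bumps 3 from row 1; 3 bumps 4 from row 2; 4 starts row 3. P = [[1, 2, 6], [3, 7], [4]], Q = [[1, 2, 3], [4, 5], [6]].
Insert 5: 5 bumps 6 from row 1; 6 bumps 7 from row 2; 7 appends to row 3. P = [[1, 2, 5], [3, 6], [4, 7]], Q = [[1, 2, 3], [4, 5], [6, 7]].

So P = [[1, 2, 5], [3, 6], [4, 7]], Q = [[1, 2, 3], [4, 5], [6, 7]].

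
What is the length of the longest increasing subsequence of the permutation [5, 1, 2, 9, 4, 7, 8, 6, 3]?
5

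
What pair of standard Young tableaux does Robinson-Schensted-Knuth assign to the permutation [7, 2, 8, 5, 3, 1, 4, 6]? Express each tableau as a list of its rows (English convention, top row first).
P = [[1, 3, 4, 6], [2, 8], [5], [7]], Q = [[1, 3, 7, 8], [2, 4], [5], [6]]

Insert each entry of the permutation into P by Schensted row insertion, recording in Q the position of each new cell.

Insert 7: appended to row 1. P = [[7]].
Insert 2: 2 bumps 7 from row 1; 7 starts row 2. P = [[2], [7]].
Insert 8: appended to row 1. P = [[2, 8], [7]].
Insert 5: 5 bumps 8 from row 1; 8 appends to row 2. P = [[2, 5], [7, 8]].
Insert 3: 3 bumps 5 from row 1; 5 bumps 7 from row 2; 7 starts row 3. P = [[2, 3], [5, 8], [7]].
Insert 1: 1 bumps 2 from row 1; 2 bumps 5 from row 2; 5 bumps 7 from row 3; 7 starts row 4. P = [[1, 3], [2, 8], [5], [7]].
Insert 4: appended to row 1. P = [[1, 3, 4], [2, 8], [5], [7]].
Insert 6: appended to row 1. P = [[1, 3, 4, 6], [2, 8], [5], [7]].

So P = [[1, 3, 4, 6], [2, 8], [5], [7]], Q = [[1, 3, 7, 8], [2, 4], [5], [6]].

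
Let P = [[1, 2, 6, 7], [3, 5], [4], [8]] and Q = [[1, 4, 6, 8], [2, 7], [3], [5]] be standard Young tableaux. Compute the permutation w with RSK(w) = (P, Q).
Reverse the RSK construction: for i from n down to 1, find the cell of Q containing i, remove the entry at that cell from P, and reverse-bump it up through P; the value ejected from row 1 is w(i).

Step i=8: Q has 8 at row 1, column 4; remove that cell from P, ejecting 7. So w(8) = 7. P is now [[1, 2, 6], [3, 5], [4], [8]].
Step i=7: Q has 7 at row 2, column 2; remove 5 from row 2 of P and reverse-bump: 5 enters row 1 and ejects 2. So w(7) = 2. P is now [[1, 5, 6], [3], [4], [8]].
Step i=6: Q has 6 at row 1, column 3; remove that cell from P, ejecting 6. So w(6) = 6. P is now [[1, 5], [3], [4], [8]].
Step i=5: Q has 5 at row 4, column 1; remove 8 from row 4 of P and reverse-bump: 8 enters row 3 and ejects 4; 4 enters row 2 and ejects 3; 3 enters row 1 and ejects 1. So w(5) = 1. P is now [[3, 5], [4], [8]].
Step i=4: Q has 4 at row 1, column 2; remove that cell from P, ejecting 5. So w(4) = 5. P is now [[3], [4], [8]].
Step i=3: Q has 3 at row 3, column 1; remove 8 from row 3 of P and reverse-bump: 8 enters row 2 and ejects 4; 4 enters row 1 and ejects 3. So w(3) = 3. P is now [[4], [8]].
Step i=2: Q has 2 at row 2, column 1; remove 8 from row 2 of P and reverse-bump: 8 enters row 1 and ejects 4. So w(2) = 4. P is now [[8]].
Step i=1: Q has 1 at row 1, column 1; remove that cell from P, ejecting 8. So w(1) = 8. P is now [].

So w = 8 4 3 5 1 6 2 7.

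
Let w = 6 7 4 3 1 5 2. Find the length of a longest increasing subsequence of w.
2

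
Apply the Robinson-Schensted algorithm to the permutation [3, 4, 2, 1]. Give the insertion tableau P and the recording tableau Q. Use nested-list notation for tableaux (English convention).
P = [[1, 4], [2], [3]], Q = [[1, 2], [3], [4]]

Insert each entry of the permutation into P by Schensted row insertion, recording in Q the position of each new cell.

Insert 3: appended to row 1. P = [[3]].
Insert 4: appended to row 1. P = [[3, 4]].
Insert 2: 2 bumps 3 from row 1; 3 starts row 2. P = [[2, 4], [3]].
Insert 1: 1 bumps 2 from row 1; 2 bumps 3 from row 2; 3 starts row 3. P = [[1, 4], [2], [3]].

So P = [[1, 4], [2], [3]], Q = [[1, 2], [3], [4]].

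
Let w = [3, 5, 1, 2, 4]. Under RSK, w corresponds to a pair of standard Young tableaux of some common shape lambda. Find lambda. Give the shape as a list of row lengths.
[3, 2]

Row-insert each entry into an empty tableau.

After inserting 3: P = [[3]].
After inserting 5: P = [[3, 5]].
After inserting 1: P = [[1, 5], [3]].
After inserting 2: P = [[1, 2], [3, 5]].
After inserting 4: P = [[1, 2, 4], [3, 5]].

The final insertion tableau P = [[1, 2, 4], [3, 5]] has shape [3, 2].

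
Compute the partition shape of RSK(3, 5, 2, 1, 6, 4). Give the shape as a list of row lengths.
Row-insert each entry into an empty tableau.

After inserting 3: P = [[3]].
After inserting 5: P = [[3, 5]].
After inserting 2: P = [[2, 5], [3]].
After inserting 1: P = [[1, 5], [2], [3]].
After inserting 6: P = [[1, 5, 6], [2], [3]].
After inserting 4: P = [[1, 4, 6], [2, 5], [3]].

The final insertion tableau P = [[1, 4, 6], [2, 5], [3]] has shape [3, 2, 1].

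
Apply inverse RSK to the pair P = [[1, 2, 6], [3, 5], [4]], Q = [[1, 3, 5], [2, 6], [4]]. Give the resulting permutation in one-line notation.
4 3 5 1 6 2

Reverse RSK: for i = n, n-1, ..., 1, locate i in Q, remove the corresponding corner cell from P, and reverse-bump its entry up through P; the value ejected from row 1 is w(i).

So w = 4 3 5 1 6 2.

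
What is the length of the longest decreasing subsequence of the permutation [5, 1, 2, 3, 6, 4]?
2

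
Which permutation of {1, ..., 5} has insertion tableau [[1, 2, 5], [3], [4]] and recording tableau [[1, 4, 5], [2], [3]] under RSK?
4 3 1 2 5

Reverse the RSK construction: for i from n down to 1, find the cell of Q containing i, remove the entry at that cell from P, and reverse-bump it up through P; the value ejected from row 1 is w(i).

Step i=5: Q has 5 at row 1, column 3; remove that cell from P, ejecting 5. So w(5) = 5. P is now [[1, 2], [3], [4]].
Step i=4: Q has 4 at row 1, column 2; remove that cell from P, ejecting 2. So w(4) = 2. P is now [[1], [3], [4]].
Step i=3: Q has 3 at row 3, column 1; remove 4 from row 3 of P and reverse-bump: 4 enters row 2 and ejects 3; 3 enters row 1 and ejects 1. So w(3) = 1. P is now [[3], [4]].
Step i=2: Q has 2 at row 2, column 1; remove 4 from row 2 of P and reverse-bump: 4 enters row 1 and ejects 3. So w(2) = 3. P is now [[4]].
Step i=1: Q has 1 at row 1, column 1; remove that cell from P, ejecting 4. So w(1) = 4. P is now [].

So w = 4 3 1 2 5.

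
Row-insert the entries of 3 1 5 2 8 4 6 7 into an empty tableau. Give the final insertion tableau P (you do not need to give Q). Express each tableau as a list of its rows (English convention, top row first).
P = [[1, 2, 4, 6, 7], [3, 5, 8]]

Insert 3: appended to row 1. P = [[3]].
Insert 1: 1 bumps 3 from row 1; 3 starts row 2. P = [[1], [3]].
Insert 5: appended to row 1. P = [[1, 5], [3]].
Insert 2: 2 bumps 5 from row 1; 5 appends to row 2. P = [[1, 2], [3, 5]].
Insert 8: appended to row 1. P = [[1, 2, 8], [3, 5]].
Insert 4: 4 bumps 8 from row 1; 8 appends to row 2. P = [[1, 2, 4], [3, 5, 8]].
Insert 6: appended to row 1. P = [[1, 2, 4, 6], [3, 5, 8]].
Insert 7: appended to row 1. P = [[1, 2, 4, 6, 7], [3, 5, 8]].

So P = [[1, 2, 4, 6, 7], [3, 5, 8]].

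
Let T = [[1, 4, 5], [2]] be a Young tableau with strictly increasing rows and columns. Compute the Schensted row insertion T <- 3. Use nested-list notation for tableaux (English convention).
In row 1, 3 replaces 4 (the leftmost entry greater than 3); 4 is bumped to row 2. 4 is appended to row 2. The new tableau is [[1, 3, 5], [2, 4]].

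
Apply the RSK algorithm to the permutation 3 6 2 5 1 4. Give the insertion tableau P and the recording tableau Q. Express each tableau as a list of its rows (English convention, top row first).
P = [[1, 4], [2, 5], [3, 6]], Q = [[1, 2], [3, 4], [5, 6]]

Insert each entry of the permutation into P by Schensted row insertion, recording in Q the position of each new cell.

Insert 3: appended to row 1. P = [[3]].
Insert 6: appended to row 1. P = [[3, 6]].
Insert 2: 2 bumps 3 from row 1; 3 starts row 2. P = [[2, 6], [3]].
Insert 5: 5 bumps 6 from row 1; 6 appends to row 2. P = [[2, 5], [3, 6]].
Insert 1: 1 bumps 2 from row 1; 2 bumps 3 from row 2; 3 starts row 3. P = [[1, 5], [2, 6], [3]].
Insert 4: 4 bumps 5 from row 1; 5 bumps 6 from row 2; 6 appends to row 3. P = [[1, 4], [2, 5], [3, 6]].

So P = [[1, 4], [2, 5], [3, 6]], Q = [[1, 2], [3, 4], [5, 6]].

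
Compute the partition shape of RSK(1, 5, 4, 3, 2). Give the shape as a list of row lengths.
[2, 1, 1, 1]

Row-insert each entry into an empty tableau.

After inserting 1: P = [[1]].
After inserting 5: P = [[1, 5]].
After inserting 4: P = [[1, 4], [5]].
After inserting 3: P = [[1, 3], [4], [5]].
After inserting 2: P = [[1, 2], [3], [4], [5]].

The final insertion tableau P = [[1, 2], [3], [4], [5]] has shape [2, 1, 1, 1].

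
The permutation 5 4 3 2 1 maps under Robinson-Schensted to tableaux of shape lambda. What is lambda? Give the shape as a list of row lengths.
Row-insert each entry into an empty tableau.

After inserting 5: P = [[5]].
After inserting 4: P = [[4], [5]].
After inserting 3: P = [[3], [4], [5]].
After inserting 2: P = [[2], [3], [4], [5]].
After inserting 1: P = [[1], [2], [3], [4], [5]].

The final insertion tableau P = [[1], [2], [3], [4], [5]] has shape [1, 1, 1, 1, 1].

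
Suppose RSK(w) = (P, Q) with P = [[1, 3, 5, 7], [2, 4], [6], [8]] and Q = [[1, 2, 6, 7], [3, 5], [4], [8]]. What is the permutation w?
2 8 6 1 4 5 7 3

Reverse the RSK construction: for i from n down to 1, find the cell of Q containing i, remove the entry at that cell from P, and reverse-bump it up through P; the value ejected from row 1 is w(i).

Step i=8: Q has 8 at row 4, column 1; remove 8 from row 4 of P and reverse-bump: 8 enters row 3 and ejects 6; 6 enters row 2 and ejects 4; 4 enters row 1 and ejects 3. So w(8) = 3. P is now [[1, 4, 5, 7], [2, 6], [8]].
Step i=7: Q has 7 at row 1, column 4; remove that cell from P, ejecting 7. So w(7) = 7. P is now [[1, 4, 5], [2, 6], [8]].
Step i=6: Q has 6 at row 1, column 3; remove that cell from P, ejecting 5. So w(6) = 5. P is now [[1, 4], [2, 6], [8]].
Step i=5: Q has 5 at row 2, column 2; remove 6 from row 2 of P and reverse-bump: 6 enters row 1 and ejects 4. So w(5) = 4. P is now [[1, 6], [2], [8]].
Step i=4: Q has 4 at row 3, column 1; remove 8 from row 3 of P and reverse-bump: 8 enters row 2 and ejects 2; 2 enters row 1 and ejects 1. So w(4) = 1. P is now [[2, 6], [8]].
Step i=3: Q has 3 at row 2, column 1; remove 8 from row 2 of P and reverse-bump: 8 enters row 1 and ejects 6. So w(3) = 6. P is now [[2, 8]].
Step i=2: Q has 2 at row 1, column 2; remove that cell from P, ejecting 8. So w(2) = 8. P is now [[2]].
Step i=1: Q has 1 at row 1, column 1; remove that cell from P, ejecting 2. So w(1) = 2. P is now [].

So w = 2 8 6 1 4 5 7 3.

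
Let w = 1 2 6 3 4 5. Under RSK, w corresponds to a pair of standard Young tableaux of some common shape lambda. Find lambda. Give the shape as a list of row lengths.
Row-insert each entry into an empty tableau.

After inserting 1: P = [[1]].
After inserting 2: P = [[1, 2]].
After inserting 6: P = [[1, 2, 6]].
After inserting 3: P = [[1, 2, 3], [6]].
After inserting 4: P = [[1, 2, 3, 4], [6]].
After inserting 5: P = [[1, 2, 3, 4, 5], [6]].

The final insertion tableau P = [[1, 2, 3, 4, 5], [6]] has shape [5, 1].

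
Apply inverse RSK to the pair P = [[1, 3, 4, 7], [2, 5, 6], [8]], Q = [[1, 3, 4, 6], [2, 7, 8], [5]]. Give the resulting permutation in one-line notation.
Reverse RSK: for i = n, n-1, ..., 1, locate i in Q, remove the corresponding corner cell from P, and reverse-bump its entry up through P; the value ejected from row 1 is w(i).

So w = 8 2 5 6 1 7 3 4.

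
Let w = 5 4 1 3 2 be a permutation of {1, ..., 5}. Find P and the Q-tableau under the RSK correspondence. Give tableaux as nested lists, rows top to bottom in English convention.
P = [[1, 2], [3], [4], [5]], Q = [[1, 4], [2], [3], [5]]

Insert each entry of the permutation into P by Schensted row insertion, recording in Q the position of each new cell.

Insert 5: appended to row 1. P = [[5]].
Insert 4: 4 bumps 5 from row 1; 5 starts row 2. P = [[4], [5]].
Insert 1: 1 bumps 4 from row 1; 4 bumps 5 from row 2; 5 starts row 3. P = [[1], [4], [5]].
Insert 3: appended to row 1. P = [[1, 3], [4], [5]].
Insert 2: 2 bumps 3 from row 1; 3 bumps 4 from row 2; 4 bumps 5 from row 3; 5 starts row 4. P = [[1, 2], [3], [4], [5]].

So P = [[1, 2], [3], [4], [5]], Q = [[1, 4], [2], [3], [5]].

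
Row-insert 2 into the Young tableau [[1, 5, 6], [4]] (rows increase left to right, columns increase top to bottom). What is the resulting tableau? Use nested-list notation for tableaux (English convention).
In row 1, 2 replaces 5 (the leftmost entry greater than 2); 5 is bumped to row 2. 5 is appended to row 2. The new tableau is [[1, 2, 6], [4, 5]].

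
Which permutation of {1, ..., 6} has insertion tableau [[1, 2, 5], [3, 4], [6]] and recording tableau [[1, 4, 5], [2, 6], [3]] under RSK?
Reverse the RSK construction: for i from n down to 1, find the cell of Q containing i, remove the entry at that cell from P, and reverse-bump it up through P; the value ejected from row 1 is w(i).

Step i=6: Q has 6 at row 2, column 2; remove 4 from row 2 of P and reverse-bump: 4 enters row 1 and ejects 2. So w(6) = 2. P is now [[1, 4, 5], [3], [6]].
Step i=5: Q has 5 at row 1, column 3; remove that cell from P, ejecting 5. So w(5) = 5. P is now [[1, 4], [3], [6]].
Step i=4: Q has 4 at row 1, column 2; remove that cell from P, ejecting 4. So w(4) = 4. P is now [[1], [3], [6]].
Step i=3: Q has 3 at row 3, column 1; remove 6 from row 3 of P and reverse-bump: 6 enters row 2 and ejects 3; 3 enters row 1 and ejects 1. So w(3) = 1. P is now [[3], [6]].
Step i=2: Q has 2 at row 2, column 1; remove 6 from row 2 of P and reverse-bump: 6 enters row 1 and ejects 3. So w(2) = 3. P is now [[6]].
Step i=1: Q has 1 at row 1, column 1; remove that cell from P, ejecting 6. So w(1) = 6. P is now [].

So w = 6 3 1 4 5 2.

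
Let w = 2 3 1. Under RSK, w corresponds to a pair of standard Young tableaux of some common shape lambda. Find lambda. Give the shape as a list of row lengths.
[2, 1]

Row-insert each entry into an empty tableau.

After inserting 2: P = [[2]].
After inserting 3: P = [[2, 3]].
After inserting 1: P = [[1, 3], [2]].

The final insertion tableau P = [[1, 3], [2]] has shape [2, 1].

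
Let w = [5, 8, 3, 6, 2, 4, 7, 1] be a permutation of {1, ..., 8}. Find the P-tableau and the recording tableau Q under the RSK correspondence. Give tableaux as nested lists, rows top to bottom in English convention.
Insert each entry of the permutation into P by Schensted row insertion, recording in Q the position of each new cell.

Insert 5: appended to row 1. P = [[5]], Q = [[1]].
Insert 8: appended to row 1. P = [[5, 8]], Q = [[1, 2]].
Insert 3: 3 bumps 5 from row 1; 5 starts row 2. P = [[3, 8], [5]], Q = [[1, 2], [3]].
Insert 6: 6 bumps 8 from row 1; 8 appends to row 2. P = [[3, 6], [5, 8]], Q = [[1, 2], [3, 4]].
Insert 2: 2 bumps 3 from row 1; 3 bumps 5 from row 2; 5 starts row 3. P = [[2, 6], [3, 8], [5]], Q = [[1, 2], [3, 4], [5]].
Insert 4: 4 bumps 6 from row 1; 6 bumps 8 from row 2; 8 appends to row 3. P = [[2, 4], [3, 6], [5, 8]], Q = [[1, 2], [3, 4], [5, 6]].
Insert 7: appended to row 1. P = [[2, 4, 7], [3, 6], [5, 8]], Q = [[1, 2, 7], [3, 4], [5, 6]].
Insert 1: 1 bumps 2 from row 1; 2 bumps 3 from row 2; 3 bumps 5 from row 3; 5 starts row 4. P = [[1, 4, 7], [2, 6], [3, 8], [5]], Q = [[1, 2, 7], [3, 4], [5, 6], [8]].

So P = [[1, 4, 7], [2, 6], [3, 8], [5]], Q = [[1, 2, 7], [3, 4], [5, 6], [8]].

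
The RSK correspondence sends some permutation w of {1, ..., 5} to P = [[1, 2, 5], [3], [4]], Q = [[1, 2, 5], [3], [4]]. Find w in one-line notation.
Reverse the RSK construction: for i from n down to 1, find the cell of Q containing i, remove the entry at that cell from P, and reverse-bump it up through P; the value ejected from row 1 is w(i).

Step i=5: Q has 5 at row 1, column 3; remove that cell from P, ejecting 5. So w(5) = 5. P is now [[1, 2], [3], [4]].
Step i=4: Q has 4 at row 3, column 1; remove 4 from row 3 of P and reverse-bump: 4 enters row 2 and ejects 3; 3 enters row 1 and ejects 2. So w(4) = 2. P is now [[1, 3], [4]].
Step i=3: Q has 3 at row 2, column 1; remove 4 from row 2 of P and reverse-bump: 4 enters row 1 and ejects 3. So w(3) = 3. P is now [[1, 4]].
Step i=2: Q has 2 at row 1, column 2; remove that cell from P, ejecting 4. So w(2) = 4. P is now [[1]].
Step i=1: Q has 1 at row 1, column 1; remove that cell from P, ejecting 1. So w(1) = 1. P is now [].

So w = 1 4 3 2 5.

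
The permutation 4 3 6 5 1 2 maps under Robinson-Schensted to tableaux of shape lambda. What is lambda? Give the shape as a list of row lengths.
[2, 2, 2]

Row-insert each entry into an empty tableau.

After inserting 4: P = [[4]].
After inserting 3: P = [[3], [4]].
After inserting 6: P = [[3, 6], [4]].
After inserting 5: P = [[3, 5], [4, 6]].
After inserting 1: P = [[1, 5], [3, 6], [4]].
After inserting 2: P = [[1, 2], [3, 5], [4, 6]].

The final insertion tableau P = [[1, 2], [3, 5], [4, 6]] has shape [2, 2, 2].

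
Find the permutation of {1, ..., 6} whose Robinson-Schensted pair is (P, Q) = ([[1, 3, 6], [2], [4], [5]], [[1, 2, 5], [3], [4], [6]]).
2 5 4 3 6 1

Reverse the RSK construction: for i from n down to 1, find the cell of Q containing i, remove the entry at that cell from P, and reverse-bump it up through P; the value ejected from row 1 is w(i).

Step i=6: Q has 6 at row 4, column 1; remove 5 from row 4 of P and reverse-bump: 5 enters row 3 and ejects 4; 4 enters row 2 and ejects 2; 2 enters row 1 and ejects 1. So w(6) = 1. P is now [[2, 3, 6], [4], [5]].
Step i=5: Q has 5 at row 1, column 3; remove that cell from P, ejecting 6. So w(5) = 6. P is now [[2, 3], [4], [5]].
Step i=4: Q has 4 at row 3, column 1; remove 5 from row 3 of P and reverse-bump: 5 enters row 2 and ejects 4; 4 enters row 1 and ejects 3. So w(4) = 3. P is now [[2, 4], [5]].
Step i=3: Q has 3 at row 2, column 1; remove 5 from row 2 of P and reverse-bump: 5 enters row 1 and ejects 4. So w(3) = 4. P is now [[2, 5]].
Step i=2: Q has 2 at row 1, column 2; remove that cell from P, ejecting 5. So w(2) = 5. P is now [[2]].
Step i=1: Q has 1 at row 1, column 1; remove that cell from P, ejecting 2. So w(1) = 2. P is now [].

So w = 2 5 4 3 6 1.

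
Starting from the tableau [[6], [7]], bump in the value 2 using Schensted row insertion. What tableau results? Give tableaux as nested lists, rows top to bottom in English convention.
[[2], [6], [7]]

In row 1, 2 replaces 6 (the leftmost entry greater than 2); 6 is bumped to row 2. In row 2, 6 replaces 7 (the leftmost entry greater than 6); 7 is bumped to row 3. 7 starts a new row 3. The new tableau is [[2], [6], [7]].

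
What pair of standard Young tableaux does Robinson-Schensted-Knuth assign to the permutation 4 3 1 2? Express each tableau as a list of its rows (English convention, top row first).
Insert each entry of the permutation into P by Schensted row insertion, recording in Q the position of each new cell.

Insert 4: appended to row 1. P = [[4]].
Insert 3: 3 bumps 4 from row 1; 4 starts row 2. P = [[3], [4]].
Insert 1: 1 bumps 3 from row 1; 3 bumps 4 from row 2; 4 starts row 3. P = [[1], [3], [4]].
Insert 2: appended to row 1. P = [[1, 2], [3], [4]].

So P = [[1, 2], [3], [4]], Q = [[1, 4], [2], [3]].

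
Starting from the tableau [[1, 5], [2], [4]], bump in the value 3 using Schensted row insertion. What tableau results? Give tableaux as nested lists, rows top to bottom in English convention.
In row 1, 3 replaces 5 (the leftmost entry greater than 3); 5 is bumped to row 2. 5 is appended to row 2. The new tableau is [[1, 3], [2, 5], [4]].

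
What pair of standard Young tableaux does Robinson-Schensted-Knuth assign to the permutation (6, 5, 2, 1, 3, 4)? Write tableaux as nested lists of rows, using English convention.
Insert each entry of the permutation into P by Schensted row insertion, recording in Q the position of each new cell.

Insert 6: appended to row 1. P = [[6]].
Insert 5: 5 bumps 6 from row 1; 6 starts row 2. P = [[5], [6]].
Insert 2: 2 bumps 5 from row 1; 5 bumps 6 from row 2; 6 starts row 3. P = [[2], [5], [6]].
Insert 1: 1 bumps 2 from row 1; 2 bumps 5 from row 2; 5 bumps 6 from row 3; 6 starts row 4. P = [[1], [2], [5], [6]].
Insert 3: appended to row 1. P = [[1, 3], [2], [5], [6]].
Insert 4: appended to row 1. P = [[1, 3, 4], [2], [5], [6]].

So P = [[1, 3, 4], [2], [5], [6]], Q = [[1, 5, 6], [2], [3], [4]].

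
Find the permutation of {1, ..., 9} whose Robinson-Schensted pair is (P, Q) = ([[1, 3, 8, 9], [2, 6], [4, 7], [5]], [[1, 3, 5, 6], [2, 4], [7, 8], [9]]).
Reverse the RSK construction: for i from n down to 1, find the cell of Q containing i, remove the entry at that cell from P, and reverse-bump it up through P; the value ejected from row 1 is w(i).

Step i=9: Q has 9 at row 4, column 1; remove 5 from row 4 of P and reverse-bump: 5 enters row 3 and ejects 4; 4 enters row 2 and ejects 2; 2 enters row 1 and ejects 1. So w(9) = 1. P is now [[2, 3, 8, 9], [4, 6], [5, 7]].
Step i=8: Q has 8 at row 3, column 2; remove 7 from row 3 of P and reverse-bump: 7 enters row 2 and ejects 6; 6 enters row 1 and ejects 3. So w(8) = 3. P is now [[2, 6, 8, 9], [4, 7], [5]].
Step i=7: Q has 7 at row 3, column 1; remove 5 from row 3 of P and reverse-bump: 5 enters row 2 and ejects 4; 4 enters row 1 and ejects 2. So w(7) = 2. P is now [[4, 6, 8, 9], [5, 7]].
Step i=6: Q has 6 at row 1, column 4; remove that cell from P, ejecting 9. So w(6) = 9. P is now [[4, 6, 8], [5, 7]].
Step i=5: Q has 5 at row 1, column 3; remove that cell from P, ejecting 8. So w(5) = 8. P is now [[4, 6], [5, 7]].
Step i=4: Q has 4 at row 2, column 2; remove 7 from row 2 of P and reverse-bump: 7 enters row 1 and ejects 6. So w(4) = 6. P is now [[4, 7], [5]].
Step i=3: Q has 3 at row 1, column 2; remove that cell from P, ejecting 7. So w(3) = 7. P is now [[4], [5]].
Step i=2: Q has 2 at row 2, column 1; remove 5 from row 2 of P and reverse-bump: 5 enters row 1 and ejects 4. So w(2) = 4. P is now [[5]].
Step i=1: Q has 1 at row 1, column 1; remove that cell from P, ejecting 5. So w(1) = 5. P is now [].

So w = 5 4 7 6 8 9 2 3 1.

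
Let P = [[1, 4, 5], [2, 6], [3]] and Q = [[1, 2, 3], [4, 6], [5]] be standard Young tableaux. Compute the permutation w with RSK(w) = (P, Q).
Reverse RSK: for i = n, n-1, ..., 1, locate i in Q, remove the corresponding corner cell from P, and reverse-bump its entry up through P; the value ejected from row 1 is w(i).

So w = 3 4 6 2 1 5.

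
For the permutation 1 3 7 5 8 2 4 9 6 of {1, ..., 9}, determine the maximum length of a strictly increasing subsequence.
5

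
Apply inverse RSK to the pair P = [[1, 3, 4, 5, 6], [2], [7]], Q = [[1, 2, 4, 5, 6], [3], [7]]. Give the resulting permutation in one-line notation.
Reverse the RSK construction: for i from n down to 1, find the cell of Q containing i, remove the entry at that cell from P, and reverse-bump it up through P; the value ejected from row 1 is w(i).

Step i=7: Q has 7 at row 3, column 1; remove 7 from row 3 of P and reverse-bump: 7 enters row 2 and ejects 2; 2 enters row 1 and ejects 1. So w(7) = 1. P is now [[2, 3, 4, 5, 6], [7]].
Step i=6: Q has 6 at row 1, column 5; remove that cell from P, ejecting 6. So w(6) = 6. P is now [[2, 3, 4, 5], [7]].
Step i=5: Q has 5 at row 1, column 4; remove that cell from P, ejecting 5. So w(5) = 5. P is now [[2, 3, 4], [7]].
Step i=4: Q has 4 at row 1, column 3; remove that cell from P, ejecting 4. So w(4) = 4. P is now [[2, 3], [7]].
Step i=3: Q has 3 at row 2, column 1; remove 7 from row 2 of P and reverse-bump: 7 enters row 1 and ejects 3. So w(3) = 3. P is now [[2, 7]].
Step i=2: Q has 2 at row 1, column 2; remove that cell from P, ejecting 7. So w(2) = 7. P is now [[2]].
Step i=1: Q has 1 at row 1, column 1; remove that cell from P, ejecting 2. So w(1) = 2. P is now [].

So w = 2 7 3 4 5 6 1.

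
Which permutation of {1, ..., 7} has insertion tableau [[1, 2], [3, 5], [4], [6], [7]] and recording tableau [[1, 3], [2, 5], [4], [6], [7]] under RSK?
7 4 6 1 5 3 2

Reverse the RSK construction: for i from n down to 1, find the cell of Q containing i, remove the entry at that cell from P, and reverse-bump it up through P; the value ejected from row 1 is w(i).

Step i=7: Q has 7 at row 5, column 1; remove 7 from row 5 of P and reverse-bump: 7 enters row 4 and ejects 6; 6 enters row 3 and ejects 4; 4 enters row 2 and ejects 3; 3 enters row 1 and ejects 2. So w(7) = 2. P is now [[1, 3], [4, 5], [6], [7]].
Step i=6: Q has 6 at row 4, column 1; remove 7 from row 4 of P and reverse-bump: 7 enters row 3 and ejects 6; 6 enters row 2 and ejects 5; 5 enters row 1 and ejects 3. So w(6) = 3. P is now [[1, 5], [4, 6], [7]].
Step i=5: Q has 5 at row 2, column 2; remove 6 from row 2 of P and reverse-bump: 6 enters row 1 and ejects 5. So w(5) = 5. P is now [[1, 6], [4], [7]].
Step i=4: Q has 4 at row 3, column 1; remove 7 from row 3 of P and reverse-bump: 7 enters row 2 and ejects 4; 4 enters row 1 and ejects 1. So w(4) = 1. P is now [[4, 6], [7]].
Step i=3: Q has 3 at row 1, column 2; remove that cell from P, ejecting 6. So w(3) = 6. P is now [[4], [7]].
Step i=2: Q has 2 at row 2, column 1; remove 7 from row 2 of P and reverse-bump: 7 enters row 1 and ejects 4. So w(2) = 4. P is now [[7]].
Step i=1: Q has 1 at row 1, column 1; remove that cell from P, ejecting 7. So w(1) = 7. P is now [].

So w = 7 4 6 1 5 3 2.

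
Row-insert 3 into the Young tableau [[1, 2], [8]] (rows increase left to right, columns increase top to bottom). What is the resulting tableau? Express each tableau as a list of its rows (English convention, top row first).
[[1, 2, 3], [8]]

3 is larger than every entry of row 1, so it is appended to row 1. The new tableau is [[1, 2, 3], [8]].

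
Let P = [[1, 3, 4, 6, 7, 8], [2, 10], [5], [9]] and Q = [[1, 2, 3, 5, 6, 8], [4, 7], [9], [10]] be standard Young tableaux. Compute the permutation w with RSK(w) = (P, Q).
Reverse the RSK construction: for i from n down to 1, find the cell of Q containing i, remove the entry at that cell from P, and reverse-bump it up through P; the value ejected from row 1 is w(i).

Step i=10: Q has 10 at row 4, column 1; remove 9 from row 4 of P and reverse-bump: 9 enters row 3 and ejects 5; 5 enters row 2 and ejects 2; 2 enters row 1 and ejects 1. So w(10) = 1. P is now [[2, 3, 4, 6, 7, 8], [5, 10], [9]].
Step i=9: Q has 9 at row 3, column 1; remove 9 from row 3 of P and reverse-bump: 9 enters row 2 and ejects 5; 5 enters row 1 and ejects 4. So w(9) = 4. P is now [[2, 3, 5, 6, 7, 8], [9, 10]].
Step i=8: Q has 8 at row 1, column 6; remove that cell from P, ejecting 8. So w(8) = 8. P is now [[2, 3, 5, 6, 7], [9, 10]].
Step i=7: Q has 7 at row 2, column 2; remove 10 from row 2 of P and reverse-bump: 10 enters row 1 and ejects 7. So w(7) = 7. P is now [[2, 3, 5, 6, 10], [9]].
Step i=6: Q has 6 at row 1, column 5; remove that cell from P, ejecting 10. So w(6) = 10. P is now [[2, 3, 5, 6], [9]].
Step i=5: Q has 5 at row 1, column 4; remove that cell from P, ejecting 6. So w(5) = 6. P is now [[2, 3, 5], [9]].
Step i=4: Q has 4 at row 2, column 1; remove 9 from row 2 of P and reverse-bump: 9 enters row 1 and ejects 5. So w(4) = 5. P is now [[2, 3, 9]].
Step i=3: Q has 3 at row 1, column 3; remove that cell from P, ejecting 9. So w(3) = 9. P is now [[2, 3]].
Step i=2: Q has 2 at row 1, column 2; remove that cell from P, ejecting 3. So w(2) = 3. P is now [[2]].
Step i=1: Q has 1 at row 1, column 1; remove that cell from P, ejecting 2. So w(1) = 2. P is now [].

So w = 2 3 9 5 6 10 7 8 4 1.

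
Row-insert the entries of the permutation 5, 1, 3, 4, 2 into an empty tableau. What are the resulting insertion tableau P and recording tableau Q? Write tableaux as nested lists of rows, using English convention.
Insert each entry of the permutation into P by Schensted row insertion, recording in Q the position of each new cell.

Insert 5: appended to row 1. P = [[5]], Q = [[1]].
Insert 1: 1 bumps 5 from row 1; 5 starts row 2. P = [[1], [5]], Q = [[1], [2]].
Insert 3: appended to row 1. P = [[1, 3], [5]], Q = [[1, 3], [2]].
Insert 4: appended to row 1. P = [[1, 3, 4], [5]], Q = [[1, 3, 4], [2]].
Insert 2: 2 bumps 3 from row 1; 3 bumps 5 from row 2; 5 starts row 3. P = [[1, 2, 4], [3], [5]], Q = [[1, 3, 4], [2], [5]].

So P = [[1, 2, 4], [3], [5]], Q = [[1, 3, 4], [2], [5]].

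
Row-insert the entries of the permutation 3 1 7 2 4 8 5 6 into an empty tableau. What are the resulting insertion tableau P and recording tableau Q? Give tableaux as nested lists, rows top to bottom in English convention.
P = [[1, 2, 4, 5, 6], [3, 7, 8]], Q = [[1, 3, 5, 6, 8], [2, 4, 7]]

Insert each entry of the permutation into P by Schensted row insertion, recording in Q the position of each new cell.

Insert 3: appended to row 1. P = [[3]], Q = [[1]].
Insert 1: 1 bumps 3 from row 1; 3 starts row 2. P = [[1], [3]], Q = [[1], [2]].
Insert 7: appended to row 1. P = [[1, 7], [3]], Q = [[1, 3], [2]].
Insert 2: 2 bumps 7 from row 1; 7 appends to row 2. P = [[1, 2], [3, 7]], Q = [[1, 3], [2, 4]].
Insert 4: appended to row 1. P = [[1, 2, 4], [3, 7]], Q = [[1, 3, 5], [2, 4]].
Insert 8: appended to row 1. P = [[1, 2, 4, 8], [3, 7]], Q = [[1, 3, 5, 6], [2, 4]].
Insert 5: 5 bumps 8 from row 1; 8 appends to row 2. P = [[1, 2, 4, 5], [3, 7, 8]], Q = [[1, 3, 5, 6], [2, 4, 7]].
Insert 6: appended to row 1. P = [[1, 2, 4, 5, 6], [3, 7, 8]], Q = [[1, 3, 5, 6, 8], [2, 4, 7]].

So P = [[1, 2, 4, 5, 6], [3, 7, 8]], Q = [[1, 3, 5, 6, 8], [2, 4, 7]].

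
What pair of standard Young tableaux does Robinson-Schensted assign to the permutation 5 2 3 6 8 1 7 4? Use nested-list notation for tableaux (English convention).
P = [[1, 3, 4, 7], [2, 6], [5, 8]], Q = [[1, 3, 4, 5], [2, 7], [6, 8]]

Insert each entry of the permutation into P by Schensted row insertion, recording in Q the position of each new cell.

Insert 5: appended to row 1. P = [[5]], Q = [[1]].
Insert 2: 2 bumps 5 from row 1; 5 starts row 2. P = [[2], [5]], Q = [[1], [2]].
Insert 3: appended to row 1. P = [[2, 3], [5]], Q = [[1, 3], [2]].
Insert 6: appended to row 1. P = [[2, 3, 6], [5]], Q = [[1, 3, 4], [2]].
Insert 8: appended to row 1. P = [[2, 3, 6, 8], [5]], Q = [[1, 3, 4, 5], [2]].
Insert 1: 1 bumps 2 from row 1; 2 bumps 5 from row 2; 5 starts row 3. P = [[1, 3, 6, 8], [2], [5]], Q = [[1, 3, 4, 5], [2], [6]].
Insert 7: 7 bumps 8 from row 1; 8 appends to row 2. P = [[1, 3, 6, 7], [2, 8], [5]], Q = [[1, 3, 4, 5], [2, 7], [6]].
Insert 4: 4 bumps 6 from row 1; 6 bumps 8 from row 2; 8 appends to row 3. P = [[1, 3, 4, 7], [2, 6], [5, 8]], Q = [[1, 3, 4, 5], [2, 7], [6, 8]].

So P = [[1, 3, 4, 7], [2, 6], [5, 8]], Q = [[1, 3, 4, 5], [2, 7], [6, 8]].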